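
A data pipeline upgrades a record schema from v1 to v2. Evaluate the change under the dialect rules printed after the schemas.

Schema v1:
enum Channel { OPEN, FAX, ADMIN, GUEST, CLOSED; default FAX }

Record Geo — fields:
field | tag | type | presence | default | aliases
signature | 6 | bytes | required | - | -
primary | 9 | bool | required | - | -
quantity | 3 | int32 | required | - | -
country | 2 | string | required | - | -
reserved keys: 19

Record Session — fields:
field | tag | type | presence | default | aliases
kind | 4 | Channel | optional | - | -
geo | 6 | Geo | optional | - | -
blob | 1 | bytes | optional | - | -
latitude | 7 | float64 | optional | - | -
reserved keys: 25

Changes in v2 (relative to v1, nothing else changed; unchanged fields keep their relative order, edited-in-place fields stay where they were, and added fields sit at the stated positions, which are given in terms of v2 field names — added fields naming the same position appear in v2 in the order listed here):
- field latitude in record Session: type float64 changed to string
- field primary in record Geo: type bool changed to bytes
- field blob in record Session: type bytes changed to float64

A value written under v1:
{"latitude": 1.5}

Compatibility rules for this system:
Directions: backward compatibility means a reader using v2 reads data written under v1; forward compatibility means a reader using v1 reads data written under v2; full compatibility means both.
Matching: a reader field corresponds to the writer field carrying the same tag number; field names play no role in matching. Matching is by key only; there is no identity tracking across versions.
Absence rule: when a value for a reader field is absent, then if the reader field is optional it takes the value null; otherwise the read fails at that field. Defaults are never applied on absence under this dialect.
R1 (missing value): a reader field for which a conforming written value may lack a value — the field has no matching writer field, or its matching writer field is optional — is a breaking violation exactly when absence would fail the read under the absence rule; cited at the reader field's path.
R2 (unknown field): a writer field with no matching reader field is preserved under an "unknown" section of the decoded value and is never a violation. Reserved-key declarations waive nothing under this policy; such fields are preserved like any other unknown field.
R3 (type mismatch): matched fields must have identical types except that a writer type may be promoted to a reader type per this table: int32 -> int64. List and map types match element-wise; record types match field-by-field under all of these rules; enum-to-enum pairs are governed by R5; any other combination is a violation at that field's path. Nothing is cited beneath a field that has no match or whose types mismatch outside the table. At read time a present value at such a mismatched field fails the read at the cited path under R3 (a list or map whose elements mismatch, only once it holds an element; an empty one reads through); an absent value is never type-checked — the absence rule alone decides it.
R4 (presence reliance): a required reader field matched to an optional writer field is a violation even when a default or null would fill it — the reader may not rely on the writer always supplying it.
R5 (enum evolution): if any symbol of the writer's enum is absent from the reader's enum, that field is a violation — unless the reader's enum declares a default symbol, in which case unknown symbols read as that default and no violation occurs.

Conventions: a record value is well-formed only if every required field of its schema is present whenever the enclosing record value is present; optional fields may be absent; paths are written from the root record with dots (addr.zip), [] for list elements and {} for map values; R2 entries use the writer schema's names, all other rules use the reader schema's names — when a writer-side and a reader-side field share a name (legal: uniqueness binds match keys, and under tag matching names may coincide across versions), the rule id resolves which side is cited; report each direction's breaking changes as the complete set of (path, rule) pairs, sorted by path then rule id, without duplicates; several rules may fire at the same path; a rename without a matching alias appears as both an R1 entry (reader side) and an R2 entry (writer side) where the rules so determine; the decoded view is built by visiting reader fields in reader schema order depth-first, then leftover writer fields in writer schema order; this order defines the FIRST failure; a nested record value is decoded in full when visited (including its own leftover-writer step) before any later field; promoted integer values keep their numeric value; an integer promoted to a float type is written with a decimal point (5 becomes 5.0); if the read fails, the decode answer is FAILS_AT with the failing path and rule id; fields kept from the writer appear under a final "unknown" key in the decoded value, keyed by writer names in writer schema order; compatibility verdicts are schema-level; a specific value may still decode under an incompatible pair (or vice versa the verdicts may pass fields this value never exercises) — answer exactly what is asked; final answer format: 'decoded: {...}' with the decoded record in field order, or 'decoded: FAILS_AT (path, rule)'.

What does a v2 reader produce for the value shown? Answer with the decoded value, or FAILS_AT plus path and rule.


decoded: FAILS_AT (latitude, R3)

each type pair in Session: writer, then reader
decode (reader v2):
  kind := null (missing; optional => null)
  geo := null (missing; optional => null)
  blob := null (missing; optional => null)
  read fails at latitude under R3
  => FAILS_AT (latitude, R3)
the other Session changes do not affect what is asked:
  field primary in record Geo: type bool changed to bytes -> matters for Session compatibility verdicts, not for this value's decode
  field blob in record Session: type bytes changed to float64 -> matters for Session compatibility verdicts, not for this value's decode


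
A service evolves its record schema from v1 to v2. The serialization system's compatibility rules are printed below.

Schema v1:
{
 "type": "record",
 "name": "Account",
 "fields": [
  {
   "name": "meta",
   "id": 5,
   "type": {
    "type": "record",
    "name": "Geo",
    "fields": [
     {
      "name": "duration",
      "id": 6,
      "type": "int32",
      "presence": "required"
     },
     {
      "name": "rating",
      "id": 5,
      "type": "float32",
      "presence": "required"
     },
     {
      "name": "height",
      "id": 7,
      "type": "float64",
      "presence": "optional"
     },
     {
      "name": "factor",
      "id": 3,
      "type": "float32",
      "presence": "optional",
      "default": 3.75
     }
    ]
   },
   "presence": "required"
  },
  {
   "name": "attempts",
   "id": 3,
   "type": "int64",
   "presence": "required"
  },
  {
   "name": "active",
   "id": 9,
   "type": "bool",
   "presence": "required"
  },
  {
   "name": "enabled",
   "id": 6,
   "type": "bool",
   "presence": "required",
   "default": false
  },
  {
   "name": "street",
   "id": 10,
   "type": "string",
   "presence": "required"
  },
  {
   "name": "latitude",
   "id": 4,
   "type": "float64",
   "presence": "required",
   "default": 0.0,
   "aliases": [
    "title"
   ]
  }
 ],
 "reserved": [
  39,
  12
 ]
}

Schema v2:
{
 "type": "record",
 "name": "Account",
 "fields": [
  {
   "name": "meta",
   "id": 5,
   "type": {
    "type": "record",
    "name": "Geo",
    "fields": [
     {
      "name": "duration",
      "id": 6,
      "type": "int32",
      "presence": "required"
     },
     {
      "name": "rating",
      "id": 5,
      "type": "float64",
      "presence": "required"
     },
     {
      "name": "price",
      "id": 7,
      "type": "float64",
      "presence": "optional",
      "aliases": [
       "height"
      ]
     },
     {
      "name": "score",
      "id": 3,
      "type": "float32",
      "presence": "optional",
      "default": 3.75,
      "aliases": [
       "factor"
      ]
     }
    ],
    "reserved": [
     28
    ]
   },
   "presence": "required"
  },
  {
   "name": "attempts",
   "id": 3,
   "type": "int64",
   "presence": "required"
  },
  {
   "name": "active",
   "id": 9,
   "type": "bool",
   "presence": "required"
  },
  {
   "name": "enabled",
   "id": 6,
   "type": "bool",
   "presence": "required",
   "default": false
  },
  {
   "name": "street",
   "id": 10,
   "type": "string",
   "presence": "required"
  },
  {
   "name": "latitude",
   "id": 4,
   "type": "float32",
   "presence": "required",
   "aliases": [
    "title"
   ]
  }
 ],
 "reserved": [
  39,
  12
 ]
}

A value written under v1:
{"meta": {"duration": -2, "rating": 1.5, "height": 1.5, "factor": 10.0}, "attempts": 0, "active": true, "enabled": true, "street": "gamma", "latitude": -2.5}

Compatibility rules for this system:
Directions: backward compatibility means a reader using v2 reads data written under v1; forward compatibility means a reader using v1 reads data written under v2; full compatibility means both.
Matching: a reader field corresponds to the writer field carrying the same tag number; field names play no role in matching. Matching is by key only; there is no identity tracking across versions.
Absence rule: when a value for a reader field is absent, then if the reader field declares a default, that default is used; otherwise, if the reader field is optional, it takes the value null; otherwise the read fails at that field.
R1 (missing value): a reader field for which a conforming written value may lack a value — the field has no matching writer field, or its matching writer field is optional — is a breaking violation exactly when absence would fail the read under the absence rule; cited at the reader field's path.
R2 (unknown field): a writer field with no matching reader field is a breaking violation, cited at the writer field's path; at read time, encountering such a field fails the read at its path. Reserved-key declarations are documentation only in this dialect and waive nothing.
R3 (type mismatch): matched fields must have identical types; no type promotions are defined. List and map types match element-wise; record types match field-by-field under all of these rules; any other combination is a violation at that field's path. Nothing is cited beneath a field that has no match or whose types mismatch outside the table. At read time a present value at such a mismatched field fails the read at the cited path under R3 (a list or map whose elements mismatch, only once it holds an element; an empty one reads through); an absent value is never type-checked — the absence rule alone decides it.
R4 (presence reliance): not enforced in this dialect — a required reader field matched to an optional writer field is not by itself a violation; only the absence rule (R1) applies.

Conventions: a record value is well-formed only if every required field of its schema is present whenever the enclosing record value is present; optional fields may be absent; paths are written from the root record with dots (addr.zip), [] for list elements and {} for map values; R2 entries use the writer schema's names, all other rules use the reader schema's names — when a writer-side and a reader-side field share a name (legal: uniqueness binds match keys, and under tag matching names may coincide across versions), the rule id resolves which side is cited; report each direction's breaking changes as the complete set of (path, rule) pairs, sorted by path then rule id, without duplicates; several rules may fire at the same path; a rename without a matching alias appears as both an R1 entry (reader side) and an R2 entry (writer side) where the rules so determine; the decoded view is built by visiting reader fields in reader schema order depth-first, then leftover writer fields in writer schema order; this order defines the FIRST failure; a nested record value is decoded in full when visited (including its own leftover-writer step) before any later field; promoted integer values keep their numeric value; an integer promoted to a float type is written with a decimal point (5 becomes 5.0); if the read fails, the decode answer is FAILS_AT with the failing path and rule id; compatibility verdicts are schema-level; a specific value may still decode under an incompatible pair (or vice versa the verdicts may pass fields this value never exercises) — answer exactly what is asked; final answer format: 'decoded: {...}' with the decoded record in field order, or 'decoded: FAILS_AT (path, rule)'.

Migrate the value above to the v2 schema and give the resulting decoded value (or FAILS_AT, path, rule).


decoded: FAILS_AT (meta.rating, R3)

each type pair in Account: writer, then reader
decode walk for Account under reader schema v2:
  meta.duration := -2
  read fails at meta.rating under R3
  => FAILS_AT (meta.rating, R3)
ruling out the remaining Account differences:
  field latitude in record Account: type float64 changed to float32 (its default is dropped) -> affects the rule determinations only; this particular Account value decodes identically
  renamed field height to price in record Geo (alias height declared on the renamed field) -> inert under this dialect — no rule fires on Account and the result does not move
  renamed field factor to score in record Geo (alias factor declared on the renamed field) -> inert under this dialect — no rule fires on Account and the result does not move


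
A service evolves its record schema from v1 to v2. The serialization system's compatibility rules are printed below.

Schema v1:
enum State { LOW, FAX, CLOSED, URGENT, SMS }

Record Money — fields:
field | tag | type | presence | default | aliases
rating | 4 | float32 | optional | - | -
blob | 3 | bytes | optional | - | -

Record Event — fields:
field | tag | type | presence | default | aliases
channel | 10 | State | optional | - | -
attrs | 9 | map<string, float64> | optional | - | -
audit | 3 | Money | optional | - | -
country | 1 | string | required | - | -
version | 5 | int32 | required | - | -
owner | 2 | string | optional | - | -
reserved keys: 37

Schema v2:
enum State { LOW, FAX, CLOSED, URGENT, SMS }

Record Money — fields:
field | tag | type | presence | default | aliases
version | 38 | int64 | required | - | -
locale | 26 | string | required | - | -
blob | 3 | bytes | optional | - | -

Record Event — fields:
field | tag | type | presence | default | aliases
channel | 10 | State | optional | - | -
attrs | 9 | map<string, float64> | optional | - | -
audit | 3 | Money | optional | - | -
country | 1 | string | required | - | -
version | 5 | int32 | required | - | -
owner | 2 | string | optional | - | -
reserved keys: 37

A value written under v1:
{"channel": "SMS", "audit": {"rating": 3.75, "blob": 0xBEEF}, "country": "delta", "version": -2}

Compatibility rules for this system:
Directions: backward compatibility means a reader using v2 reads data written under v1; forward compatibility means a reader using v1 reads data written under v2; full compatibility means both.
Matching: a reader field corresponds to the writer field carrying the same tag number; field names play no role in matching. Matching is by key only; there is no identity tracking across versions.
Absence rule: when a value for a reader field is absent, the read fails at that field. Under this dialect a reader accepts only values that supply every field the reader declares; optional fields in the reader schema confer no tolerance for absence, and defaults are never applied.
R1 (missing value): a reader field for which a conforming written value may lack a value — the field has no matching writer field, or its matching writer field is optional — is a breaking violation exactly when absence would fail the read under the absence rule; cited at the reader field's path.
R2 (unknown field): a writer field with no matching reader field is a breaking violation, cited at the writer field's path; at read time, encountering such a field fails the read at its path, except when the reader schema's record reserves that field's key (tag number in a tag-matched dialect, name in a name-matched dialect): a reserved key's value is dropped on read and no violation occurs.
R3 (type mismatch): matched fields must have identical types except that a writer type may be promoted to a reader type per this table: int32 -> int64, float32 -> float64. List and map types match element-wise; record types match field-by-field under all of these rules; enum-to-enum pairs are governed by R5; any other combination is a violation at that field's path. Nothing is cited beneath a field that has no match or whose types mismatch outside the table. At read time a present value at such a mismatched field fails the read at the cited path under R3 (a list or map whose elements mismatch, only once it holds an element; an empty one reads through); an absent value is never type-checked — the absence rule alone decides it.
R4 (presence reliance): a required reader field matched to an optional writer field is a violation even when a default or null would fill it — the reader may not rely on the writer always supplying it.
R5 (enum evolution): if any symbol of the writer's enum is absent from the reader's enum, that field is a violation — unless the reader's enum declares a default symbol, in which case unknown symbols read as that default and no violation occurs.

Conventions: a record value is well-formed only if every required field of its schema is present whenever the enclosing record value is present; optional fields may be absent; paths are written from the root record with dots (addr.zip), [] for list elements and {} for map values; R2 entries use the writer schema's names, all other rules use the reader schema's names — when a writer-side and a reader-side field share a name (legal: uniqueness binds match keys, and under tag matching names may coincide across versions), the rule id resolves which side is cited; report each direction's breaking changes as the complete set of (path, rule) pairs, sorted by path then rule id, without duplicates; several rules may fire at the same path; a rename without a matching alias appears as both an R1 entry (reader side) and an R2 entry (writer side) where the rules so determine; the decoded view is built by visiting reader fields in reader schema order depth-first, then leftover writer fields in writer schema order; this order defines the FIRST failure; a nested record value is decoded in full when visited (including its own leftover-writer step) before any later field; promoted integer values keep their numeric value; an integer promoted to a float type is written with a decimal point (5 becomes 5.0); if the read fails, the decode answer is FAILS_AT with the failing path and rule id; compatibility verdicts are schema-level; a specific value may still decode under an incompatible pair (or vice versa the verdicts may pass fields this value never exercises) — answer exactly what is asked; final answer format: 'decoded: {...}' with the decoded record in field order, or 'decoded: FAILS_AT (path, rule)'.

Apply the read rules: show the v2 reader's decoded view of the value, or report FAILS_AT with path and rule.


in Event below, arrows point writer -> reader
decode walk for Event under reader schema v2:
  channel := "SMS"
  read fails at attrs under R1 (no fill)
  => FAILS_AT (attrs, R1)
the other Event changes do not affect what is asked:
  added field version to record Money: required int64, tag 38 (in v2 it sits immediately before blob) -> affects the rule determinations only; this particular Event value decodes identically
  removed field rating from record Money -> affects the rule determinations only; this particular Event value decodes identically
  added field locale to record Money: required string, tag 26 (in v2 it sits immediately before blob) -> affects the rule determinations only; this particular Event value decodes identically

decoded: FAILS_AT (attrs, R1)


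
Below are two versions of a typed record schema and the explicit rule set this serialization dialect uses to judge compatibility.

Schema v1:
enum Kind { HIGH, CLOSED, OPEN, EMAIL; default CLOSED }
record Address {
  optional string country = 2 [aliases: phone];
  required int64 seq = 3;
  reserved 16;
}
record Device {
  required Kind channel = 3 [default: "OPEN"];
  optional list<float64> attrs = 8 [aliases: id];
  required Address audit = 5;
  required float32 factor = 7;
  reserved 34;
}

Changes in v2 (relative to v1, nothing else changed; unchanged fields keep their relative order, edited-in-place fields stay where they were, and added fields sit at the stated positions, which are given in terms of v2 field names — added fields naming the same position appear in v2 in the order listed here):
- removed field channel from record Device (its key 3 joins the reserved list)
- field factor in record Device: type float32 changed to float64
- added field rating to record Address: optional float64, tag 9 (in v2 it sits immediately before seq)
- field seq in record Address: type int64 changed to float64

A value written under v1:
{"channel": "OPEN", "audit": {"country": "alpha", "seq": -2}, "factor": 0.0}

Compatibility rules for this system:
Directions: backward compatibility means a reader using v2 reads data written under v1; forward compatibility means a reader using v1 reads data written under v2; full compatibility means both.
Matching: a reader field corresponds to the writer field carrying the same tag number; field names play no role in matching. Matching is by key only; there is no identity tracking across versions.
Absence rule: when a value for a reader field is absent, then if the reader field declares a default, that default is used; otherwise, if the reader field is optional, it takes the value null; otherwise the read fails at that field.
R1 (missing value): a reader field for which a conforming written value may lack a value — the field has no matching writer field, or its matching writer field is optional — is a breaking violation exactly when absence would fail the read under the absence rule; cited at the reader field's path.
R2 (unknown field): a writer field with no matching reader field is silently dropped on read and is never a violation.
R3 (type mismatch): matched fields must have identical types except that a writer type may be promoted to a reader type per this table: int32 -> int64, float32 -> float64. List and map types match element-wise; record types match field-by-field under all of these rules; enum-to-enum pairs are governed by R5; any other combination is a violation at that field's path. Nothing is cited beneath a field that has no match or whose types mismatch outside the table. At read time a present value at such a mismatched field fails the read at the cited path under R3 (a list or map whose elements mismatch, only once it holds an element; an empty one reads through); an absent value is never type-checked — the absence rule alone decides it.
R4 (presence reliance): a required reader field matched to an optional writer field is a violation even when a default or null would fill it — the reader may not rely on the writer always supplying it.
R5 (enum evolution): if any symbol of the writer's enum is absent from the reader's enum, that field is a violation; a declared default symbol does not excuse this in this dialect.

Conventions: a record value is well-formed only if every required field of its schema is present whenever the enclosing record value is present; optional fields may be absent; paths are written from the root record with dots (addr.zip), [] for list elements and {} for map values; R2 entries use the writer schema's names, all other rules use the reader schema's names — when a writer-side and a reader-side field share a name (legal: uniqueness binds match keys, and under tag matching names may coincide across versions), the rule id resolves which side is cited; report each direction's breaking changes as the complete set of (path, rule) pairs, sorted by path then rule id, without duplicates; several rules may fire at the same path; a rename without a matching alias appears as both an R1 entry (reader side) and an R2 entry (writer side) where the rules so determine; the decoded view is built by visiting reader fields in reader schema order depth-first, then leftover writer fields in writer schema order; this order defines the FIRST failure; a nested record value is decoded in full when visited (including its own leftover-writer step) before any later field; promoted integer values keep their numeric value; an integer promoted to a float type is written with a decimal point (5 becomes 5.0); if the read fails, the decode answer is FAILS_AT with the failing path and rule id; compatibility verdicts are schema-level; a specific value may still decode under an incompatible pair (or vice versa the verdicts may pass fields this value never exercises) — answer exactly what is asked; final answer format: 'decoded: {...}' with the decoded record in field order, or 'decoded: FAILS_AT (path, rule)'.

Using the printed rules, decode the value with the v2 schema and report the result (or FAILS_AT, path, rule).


the writer's type comes first in each Device pair
decode walk for Device under reader schema v2:
  attrs := null (not supplied -> null)
  audit.country := "alpha"
  audit.rating := null (not supplied -> null)
  read fails at audit.seq under R3
  => FAILS_AT (audit.seq, R3)
ruling out the remaining Device differences:
  removed field channel from record Device (its key 3 joins the reserved list) -> fires no rule on Device under this dialect and leaves the result unchanged
  field factor in record Device: type float32 changed to float64 -> schema-level compatibility only; this Device value's decode is unchanged
  added field rating to record Address: optional float64, tag 9 (in v2 it sits immediately before seq) -> fires no rule on Device under this dialect and leaves the result unchanged

decoded: FAILS_AT (audit.seq, R3)


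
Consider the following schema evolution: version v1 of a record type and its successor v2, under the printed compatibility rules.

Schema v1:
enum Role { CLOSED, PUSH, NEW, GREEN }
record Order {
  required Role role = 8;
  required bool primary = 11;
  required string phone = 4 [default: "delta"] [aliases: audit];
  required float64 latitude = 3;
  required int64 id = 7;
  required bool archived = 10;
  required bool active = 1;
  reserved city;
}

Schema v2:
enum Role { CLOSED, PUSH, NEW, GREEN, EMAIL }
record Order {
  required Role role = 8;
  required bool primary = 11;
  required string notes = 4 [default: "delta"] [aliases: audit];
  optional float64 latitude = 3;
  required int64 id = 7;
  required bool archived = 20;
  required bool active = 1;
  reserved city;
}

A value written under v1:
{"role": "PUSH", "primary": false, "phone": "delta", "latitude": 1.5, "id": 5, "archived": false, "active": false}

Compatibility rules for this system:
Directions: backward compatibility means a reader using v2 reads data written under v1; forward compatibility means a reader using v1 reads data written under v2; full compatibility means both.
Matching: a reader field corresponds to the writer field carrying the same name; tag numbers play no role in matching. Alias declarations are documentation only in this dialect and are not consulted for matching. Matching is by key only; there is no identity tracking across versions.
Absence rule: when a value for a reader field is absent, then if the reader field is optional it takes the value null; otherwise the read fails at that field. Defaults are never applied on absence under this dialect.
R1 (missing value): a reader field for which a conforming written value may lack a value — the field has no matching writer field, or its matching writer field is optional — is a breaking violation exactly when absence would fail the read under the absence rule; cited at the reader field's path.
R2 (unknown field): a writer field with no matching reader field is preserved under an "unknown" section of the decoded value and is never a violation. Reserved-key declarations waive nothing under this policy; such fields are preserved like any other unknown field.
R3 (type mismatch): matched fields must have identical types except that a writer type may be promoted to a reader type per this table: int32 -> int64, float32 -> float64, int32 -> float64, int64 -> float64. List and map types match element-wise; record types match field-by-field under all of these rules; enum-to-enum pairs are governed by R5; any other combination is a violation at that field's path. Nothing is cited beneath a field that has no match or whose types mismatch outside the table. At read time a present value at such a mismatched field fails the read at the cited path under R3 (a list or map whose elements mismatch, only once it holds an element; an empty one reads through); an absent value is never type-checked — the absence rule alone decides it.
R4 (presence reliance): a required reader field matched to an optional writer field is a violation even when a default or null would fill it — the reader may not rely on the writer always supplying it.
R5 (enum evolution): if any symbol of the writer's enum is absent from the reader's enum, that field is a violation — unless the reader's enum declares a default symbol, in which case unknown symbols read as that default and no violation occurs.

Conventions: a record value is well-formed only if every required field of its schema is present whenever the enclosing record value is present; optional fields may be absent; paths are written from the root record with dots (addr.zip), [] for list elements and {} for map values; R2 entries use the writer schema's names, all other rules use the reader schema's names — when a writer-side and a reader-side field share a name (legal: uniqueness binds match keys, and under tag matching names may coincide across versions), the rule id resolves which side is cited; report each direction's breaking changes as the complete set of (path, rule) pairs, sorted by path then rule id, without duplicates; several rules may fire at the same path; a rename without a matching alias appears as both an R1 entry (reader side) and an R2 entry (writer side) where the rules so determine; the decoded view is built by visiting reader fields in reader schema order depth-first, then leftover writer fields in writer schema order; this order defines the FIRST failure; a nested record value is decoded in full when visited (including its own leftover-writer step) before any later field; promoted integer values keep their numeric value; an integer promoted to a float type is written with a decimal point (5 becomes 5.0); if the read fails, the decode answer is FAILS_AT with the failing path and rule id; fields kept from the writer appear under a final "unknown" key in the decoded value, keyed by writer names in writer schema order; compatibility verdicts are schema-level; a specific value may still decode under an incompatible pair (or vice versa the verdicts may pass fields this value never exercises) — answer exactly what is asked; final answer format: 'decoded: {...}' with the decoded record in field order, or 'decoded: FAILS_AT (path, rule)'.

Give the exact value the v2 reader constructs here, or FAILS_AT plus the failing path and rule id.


arrows below run writer -> reader for Order
decode walk for Order under reader schema v2:
  role := "PUSH"
  primary := false
  read fails at notes under R1 (no fill)
  => FAILS_AT (notes, R1)
diffs on Order not affecting the asked answer:
  enum Role (field role in record Order): symbol EMAIL added -> a verdict-level change on Order — the shown value reads the same
  field latitude in record Order: required changed to optional -> a verdict-level change on Order — the shown value reads the same
  field archived in record Order: tag 10 changed to 20 -> triggers nothing under the printed rules; the Order answer is the same either way

decoded: FAILS_AT (notes, R1)


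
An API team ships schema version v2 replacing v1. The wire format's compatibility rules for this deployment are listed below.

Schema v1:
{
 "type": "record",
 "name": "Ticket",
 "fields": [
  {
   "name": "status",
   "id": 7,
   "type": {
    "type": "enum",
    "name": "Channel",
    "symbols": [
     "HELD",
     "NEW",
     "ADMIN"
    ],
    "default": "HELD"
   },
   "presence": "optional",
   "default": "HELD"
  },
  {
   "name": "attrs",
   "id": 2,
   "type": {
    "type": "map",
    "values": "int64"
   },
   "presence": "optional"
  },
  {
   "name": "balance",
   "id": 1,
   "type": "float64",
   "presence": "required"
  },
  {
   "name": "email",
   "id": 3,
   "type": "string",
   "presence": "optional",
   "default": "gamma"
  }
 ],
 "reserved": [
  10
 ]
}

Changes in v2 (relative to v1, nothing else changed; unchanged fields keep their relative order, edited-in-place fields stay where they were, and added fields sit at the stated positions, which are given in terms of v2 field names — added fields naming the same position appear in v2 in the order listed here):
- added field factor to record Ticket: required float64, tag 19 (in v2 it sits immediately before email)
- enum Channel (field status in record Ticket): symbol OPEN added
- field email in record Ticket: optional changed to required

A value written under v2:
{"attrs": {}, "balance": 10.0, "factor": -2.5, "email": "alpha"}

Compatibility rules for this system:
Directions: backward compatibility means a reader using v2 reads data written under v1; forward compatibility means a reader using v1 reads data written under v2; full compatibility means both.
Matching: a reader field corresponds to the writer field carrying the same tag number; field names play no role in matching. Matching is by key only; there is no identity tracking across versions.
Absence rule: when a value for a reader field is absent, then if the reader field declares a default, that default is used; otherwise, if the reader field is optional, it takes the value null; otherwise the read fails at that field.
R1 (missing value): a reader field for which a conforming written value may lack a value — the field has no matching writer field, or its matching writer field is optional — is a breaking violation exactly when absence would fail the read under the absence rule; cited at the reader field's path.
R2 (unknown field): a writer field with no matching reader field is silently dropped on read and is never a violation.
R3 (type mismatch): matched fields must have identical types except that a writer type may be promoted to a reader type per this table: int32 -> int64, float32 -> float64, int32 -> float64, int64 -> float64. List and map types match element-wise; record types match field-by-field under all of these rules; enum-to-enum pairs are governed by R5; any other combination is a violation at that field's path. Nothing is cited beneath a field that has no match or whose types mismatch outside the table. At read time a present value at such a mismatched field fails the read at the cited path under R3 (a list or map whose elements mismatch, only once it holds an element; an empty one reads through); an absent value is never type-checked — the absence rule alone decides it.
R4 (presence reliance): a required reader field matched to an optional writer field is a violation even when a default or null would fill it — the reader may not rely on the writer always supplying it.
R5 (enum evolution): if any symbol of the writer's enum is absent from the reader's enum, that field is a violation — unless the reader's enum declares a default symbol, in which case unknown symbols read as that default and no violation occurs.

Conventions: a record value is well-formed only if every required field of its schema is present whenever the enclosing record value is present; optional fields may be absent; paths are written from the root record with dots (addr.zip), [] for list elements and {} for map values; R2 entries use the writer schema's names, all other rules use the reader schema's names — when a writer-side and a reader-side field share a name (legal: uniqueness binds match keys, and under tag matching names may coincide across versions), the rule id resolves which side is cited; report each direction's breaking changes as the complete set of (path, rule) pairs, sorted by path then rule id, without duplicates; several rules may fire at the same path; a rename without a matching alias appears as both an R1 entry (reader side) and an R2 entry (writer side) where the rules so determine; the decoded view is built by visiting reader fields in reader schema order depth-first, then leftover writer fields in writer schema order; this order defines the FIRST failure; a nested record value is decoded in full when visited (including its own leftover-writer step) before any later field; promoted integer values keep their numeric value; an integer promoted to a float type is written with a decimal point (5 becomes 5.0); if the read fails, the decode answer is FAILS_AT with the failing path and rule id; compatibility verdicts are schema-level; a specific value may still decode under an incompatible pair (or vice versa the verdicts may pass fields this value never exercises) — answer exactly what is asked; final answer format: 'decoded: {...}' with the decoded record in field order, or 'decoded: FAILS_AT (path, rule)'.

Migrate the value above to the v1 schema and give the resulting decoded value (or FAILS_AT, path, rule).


decoded: {"status": "HELD", "attrs": {}, "balance": 10.0, "email": "alpha"}

arrows below run writer -> reader for Ticket
decode walk for Ticket under reader schema v1:
  status := "HELD" (no value, default fills)
  attrs := {}
  balance := 10.0
  email := "alpha"
  writer factor: unmatched, discarded
  => decoded: {"status": "HELD", "attrs": {}, "balance": 10.0, "email": "alpha"}
checking off the Ticket differences that do not matter here:
  added field factor to record Ticket: required float64, tag 19 (in v2 it sits immediately before email) -> a verdict-level change on Ticket — the shown value reads the same
  enum Channel (field status in record Ticket): symbol OPEN added -> no rule fires on it and the decoded Ticket view is identical with or without it
  field email in record Ticket: optional changed to required -> a verdict-level change on Ticket — the shown value reads the same


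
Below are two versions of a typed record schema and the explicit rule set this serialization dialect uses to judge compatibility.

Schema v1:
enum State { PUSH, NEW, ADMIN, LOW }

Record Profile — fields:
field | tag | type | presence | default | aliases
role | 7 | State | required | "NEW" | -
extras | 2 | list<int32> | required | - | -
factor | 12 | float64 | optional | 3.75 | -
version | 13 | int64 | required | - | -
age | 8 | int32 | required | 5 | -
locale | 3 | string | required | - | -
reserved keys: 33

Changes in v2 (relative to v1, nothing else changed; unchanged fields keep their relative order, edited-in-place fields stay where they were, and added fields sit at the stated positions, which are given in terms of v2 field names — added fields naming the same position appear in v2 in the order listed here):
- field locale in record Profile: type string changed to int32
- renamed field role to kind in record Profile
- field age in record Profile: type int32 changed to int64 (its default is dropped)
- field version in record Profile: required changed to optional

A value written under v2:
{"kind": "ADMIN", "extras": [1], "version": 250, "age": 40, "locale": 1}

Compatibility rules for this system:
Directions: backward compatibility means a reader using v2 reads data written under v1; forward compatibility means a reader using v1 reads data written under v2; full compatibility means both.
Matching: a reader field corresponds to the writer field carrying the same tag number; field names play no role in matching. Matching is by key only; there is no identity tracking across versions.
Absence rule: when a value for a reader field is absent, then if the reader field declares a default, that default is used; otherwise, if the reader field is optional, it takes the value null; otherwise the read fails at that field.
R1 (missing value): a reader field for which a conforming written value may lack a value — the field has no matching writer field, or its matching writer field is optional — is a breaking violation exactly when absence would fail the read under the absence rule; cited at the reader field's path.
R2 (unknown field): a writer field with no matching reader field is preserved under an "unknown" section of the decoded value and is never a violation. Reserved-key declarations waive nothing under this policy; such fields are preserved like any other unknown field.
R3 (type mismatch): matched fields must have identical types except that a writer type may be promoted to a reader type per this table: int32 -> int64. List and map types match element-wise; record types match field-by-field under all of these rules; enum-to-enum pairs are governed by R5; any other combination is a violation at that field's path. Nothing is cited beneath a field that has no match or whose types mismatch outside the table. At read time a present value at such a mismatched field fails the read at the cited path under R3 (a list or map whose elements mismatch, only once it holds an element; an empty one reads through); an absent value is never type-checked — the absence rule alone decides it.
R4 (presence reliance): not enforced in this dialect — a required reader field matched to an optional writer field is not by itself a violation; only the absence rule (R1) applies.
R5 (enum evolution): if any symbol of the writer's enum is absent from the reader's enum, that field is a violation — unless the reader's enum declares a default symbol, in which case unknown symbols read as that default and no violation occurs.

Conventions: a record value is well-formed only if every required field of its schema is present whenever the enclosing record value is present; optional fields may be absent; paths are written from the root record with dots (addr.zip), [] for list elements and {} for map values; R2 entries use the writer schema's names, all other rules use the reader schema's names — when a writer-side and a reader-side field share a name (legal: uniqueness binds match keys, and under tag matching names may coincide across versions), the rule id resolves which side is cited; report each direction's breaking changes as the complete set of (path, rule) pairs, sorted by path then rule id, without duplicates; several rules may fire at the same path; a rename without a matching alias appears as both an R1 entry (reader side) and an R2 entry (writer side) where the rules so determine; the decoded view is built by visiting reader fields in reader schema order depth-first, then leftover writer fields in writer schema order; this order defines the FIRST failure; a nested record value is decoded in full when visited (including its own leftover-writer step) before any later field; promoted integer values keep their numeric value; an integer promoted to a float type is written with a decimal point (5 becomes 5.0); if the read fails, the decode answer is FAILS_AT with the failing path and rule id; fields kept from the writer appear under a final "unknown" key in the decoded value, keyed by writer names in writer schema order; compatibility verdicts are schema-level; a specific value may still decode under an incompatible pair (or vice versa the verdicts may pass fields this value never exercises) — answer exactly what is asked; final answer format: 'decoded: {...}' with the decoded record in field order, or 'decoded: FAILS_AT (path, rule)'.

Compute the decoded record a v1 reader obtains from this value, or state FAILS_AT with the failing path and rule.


in Profile below, arrows point writer -> reader
decoding the Profile value with the v1 reader:
  role := "ADMIN" (from writer kind)
  extras := [1]
  factor := 3.75 (absent -> default)
  version := 250
  read fails at age under R3
  => FAILS_AT (age, R3)
the rest of the Profile diff is inert for this question:
  field locale in record Profile: type string changed to int32 -> shifts the Profile verdicts, not this decode
  renamed field role to kind in record Profile -> no rule fires on it and the decoded Profile view is identical with or without it
  field version in record Profile: required changed to optional -> shifts the Profile verdicts, not this decode

decoded: FAILS_AT (age, R3)
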